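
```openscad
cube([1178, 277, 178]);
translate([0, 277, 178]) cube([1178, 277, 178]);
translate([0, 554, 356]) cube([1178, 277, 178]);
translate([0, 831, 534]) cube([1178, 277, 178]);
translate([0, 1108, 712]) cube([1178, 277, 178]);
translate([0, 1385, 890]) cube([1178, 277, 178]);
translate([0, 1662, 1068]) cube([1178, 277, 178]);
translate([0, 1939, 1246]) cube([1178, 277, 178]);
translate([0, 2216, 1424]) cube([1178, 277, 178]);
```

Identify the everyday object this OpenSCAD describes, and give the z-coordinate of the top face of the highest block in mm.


A staircase. The total rise is 1602 mm.

9 identical blocks, each offset up and back from the previous — a staircase. Each step is 178 mm tall and there are 9 of them, so the total rise is 9 × 178 = 1602 mm.


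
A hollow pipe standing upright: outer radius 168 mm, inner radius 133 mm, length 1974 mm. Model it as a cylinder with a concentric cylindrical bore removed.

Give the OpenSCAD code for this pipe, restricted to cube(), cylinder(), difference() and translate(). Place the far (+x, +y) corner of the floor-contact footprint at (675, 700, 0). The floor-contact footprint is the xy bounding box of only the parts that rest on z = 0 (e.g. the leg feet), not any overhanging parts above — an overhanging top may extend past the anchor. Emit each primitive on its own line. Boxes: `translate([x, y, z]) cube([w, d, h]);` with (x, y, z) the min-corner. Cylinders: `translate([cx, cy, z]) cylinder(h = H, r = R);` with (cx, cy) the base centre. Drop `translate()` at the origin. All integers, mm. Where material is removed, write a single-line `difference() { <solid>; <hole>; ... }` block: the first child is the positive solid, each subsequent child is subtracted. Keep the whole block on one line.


difference() { translate([507, 532, 0]) cylinder(h = 1974, r = 168); translate([507, 532, 0]) cylinder(h = 1974, r = 133); }


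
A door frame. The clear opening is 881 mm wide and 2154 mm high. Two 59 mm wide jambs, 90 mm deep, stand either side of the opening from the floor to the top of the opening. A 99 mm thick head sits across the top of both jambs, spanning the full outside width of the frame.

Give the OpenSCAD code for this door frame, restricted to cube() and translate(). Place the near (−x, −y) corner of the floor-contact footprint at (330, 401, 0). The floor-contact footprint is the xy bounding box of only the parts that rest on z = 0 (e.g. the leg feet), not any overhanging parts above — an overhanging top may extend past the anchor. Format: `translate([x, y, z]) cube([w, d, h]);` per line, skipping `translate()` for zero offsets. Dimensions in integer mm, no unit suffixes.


translate([330, 401, 0]) cube([59, 90, 2154]);
translate([1270, 401, 0]) cube([59, 90, 2154]);
translate([330, 401, 2154]) cube([999, 90, 99]);


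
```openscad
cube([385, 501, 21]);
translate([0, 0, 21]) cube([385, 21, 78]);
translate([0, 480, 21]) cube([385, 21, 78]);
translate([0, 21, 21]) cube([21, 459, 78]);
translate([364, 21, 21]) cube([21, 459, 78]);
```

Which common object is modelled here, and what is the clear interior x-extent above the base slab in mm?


An open box. The internal width is 343 mm.

A 385×501 base slab with four walls standing on it — an open box. The base is 385 mm wide and the walls are 21 mm thick, so the internal width is 385 − 2 × 21 = 343 mm.


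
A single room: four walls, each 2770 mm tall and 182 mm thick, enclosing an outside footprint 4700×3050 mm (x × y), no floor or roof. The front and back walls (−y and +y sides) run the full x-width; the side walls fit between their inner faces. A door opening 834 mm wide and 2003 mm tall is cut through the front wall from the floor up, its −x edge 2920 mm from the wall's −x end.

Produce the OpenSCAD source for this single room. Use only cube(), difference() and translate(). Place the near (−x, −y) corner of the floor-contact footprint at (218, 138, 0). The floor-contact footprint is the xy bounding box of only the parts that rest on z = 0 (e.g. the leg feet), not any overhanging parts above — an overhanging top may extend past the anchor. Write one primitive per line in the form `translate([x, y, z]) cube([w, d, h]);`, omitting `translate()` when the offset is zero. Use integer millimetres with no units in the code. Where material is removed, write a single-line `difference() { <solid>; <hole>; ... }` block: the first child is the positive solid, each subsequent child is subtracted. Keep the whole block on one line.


difference() { translate([218, 138, 0]) cube([4700, 182, 2770]); translate([3138, 138, 0]) cube([834, 182, 2003]); }
translate([218, 3006, 0]) cube([4700, 182, 2770]);
translate([218, 320, 0]) cube([182, 2686, 2770]);
translate([4736, 320, 0]) cube([182, 2686, 2770]);


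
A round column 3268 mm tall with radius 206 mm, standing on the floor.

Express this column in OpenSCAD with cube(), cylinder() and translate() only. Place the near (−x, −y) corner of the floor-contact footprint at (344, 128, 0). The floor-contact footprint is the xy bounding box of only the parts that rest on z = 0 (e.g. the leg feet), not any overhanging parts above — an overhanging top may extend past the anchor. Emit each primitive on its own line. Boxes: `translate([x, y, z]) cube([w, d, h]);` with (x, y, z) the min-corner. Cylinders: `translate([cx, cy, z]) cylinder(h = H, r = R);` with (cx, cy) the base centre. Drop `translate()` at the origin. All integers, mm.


translate([550, 334, 0]) cylinder(h = 3268, r = 206);


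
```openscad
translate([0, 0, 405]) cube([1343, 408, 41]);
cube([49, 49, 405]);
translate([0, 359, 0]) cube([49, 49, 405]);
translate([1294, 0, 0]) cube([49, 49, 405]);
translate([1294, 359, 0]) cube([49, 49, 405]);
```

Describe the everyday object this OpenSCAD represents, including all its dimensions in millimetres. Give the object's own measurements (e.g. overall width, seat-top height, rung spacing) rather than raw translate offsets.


A bench: a 1343×408 mm seat slab, 41 mm thick, top at z = 446 mm, on four 49×49 mm square legs flush with the seat corners and standing on z = 0.


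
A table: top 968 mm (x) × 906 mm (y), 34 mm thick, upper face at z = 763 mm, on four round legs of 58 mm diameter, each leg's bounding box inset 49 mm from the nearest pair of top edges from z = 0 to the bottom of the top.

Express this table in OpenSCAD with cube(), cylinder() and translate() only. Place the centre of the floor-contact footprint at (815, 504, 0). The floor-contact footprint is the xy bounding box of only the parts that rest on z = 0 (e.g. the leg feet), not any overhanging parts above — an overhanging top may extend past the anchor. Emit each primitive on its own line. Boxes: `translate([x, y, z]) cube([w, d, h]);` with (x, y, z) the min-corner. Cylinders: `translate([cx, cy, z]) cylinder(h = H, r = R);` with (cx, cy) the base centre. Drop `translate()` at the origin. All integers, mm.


translate([331, 51, 729]) cube([968, 906, 34]);
translate([409, 129, 0]) cylinder(h = 729, r = 29);
translate([1221, 129, 0]) cylinder(h = 729, r = 29);
translate([409, 879, 0]) cylinder(h = 729, r = 29);
translate([1221, 879, 0]) cylinder(h = 729, r = 29);


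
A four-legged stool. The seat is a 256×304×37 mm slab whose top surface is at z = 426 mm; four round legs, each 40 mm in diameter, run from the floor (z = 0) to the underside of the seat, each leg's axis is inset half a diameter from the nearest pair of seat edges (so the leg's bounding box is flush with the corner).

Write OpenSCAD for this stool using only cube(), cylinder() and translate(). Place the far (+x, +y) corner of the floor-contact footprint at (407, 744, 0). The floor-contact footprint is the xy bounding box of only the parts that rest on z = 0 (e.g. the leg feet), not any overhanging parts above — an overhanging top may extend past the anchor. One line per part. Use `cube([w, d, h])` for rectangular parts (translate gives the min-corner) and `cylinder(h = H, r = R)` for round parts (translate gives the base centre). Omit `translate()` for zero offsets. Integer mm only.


// leg_h = 426 - 37 = 389
translate([151, 440, 389]) cube([256, 304, 37]);
translate([171, 460, 0]) cylinder(h = 389, r = 20);
translate([387, 460, 0]) cylinder(h = 389, r = 20);
translate([171, 724, 0]) cylinder(h = 389, r = 20);
translate([387, 724, 0]) cylinder(h = 389, r = 20);


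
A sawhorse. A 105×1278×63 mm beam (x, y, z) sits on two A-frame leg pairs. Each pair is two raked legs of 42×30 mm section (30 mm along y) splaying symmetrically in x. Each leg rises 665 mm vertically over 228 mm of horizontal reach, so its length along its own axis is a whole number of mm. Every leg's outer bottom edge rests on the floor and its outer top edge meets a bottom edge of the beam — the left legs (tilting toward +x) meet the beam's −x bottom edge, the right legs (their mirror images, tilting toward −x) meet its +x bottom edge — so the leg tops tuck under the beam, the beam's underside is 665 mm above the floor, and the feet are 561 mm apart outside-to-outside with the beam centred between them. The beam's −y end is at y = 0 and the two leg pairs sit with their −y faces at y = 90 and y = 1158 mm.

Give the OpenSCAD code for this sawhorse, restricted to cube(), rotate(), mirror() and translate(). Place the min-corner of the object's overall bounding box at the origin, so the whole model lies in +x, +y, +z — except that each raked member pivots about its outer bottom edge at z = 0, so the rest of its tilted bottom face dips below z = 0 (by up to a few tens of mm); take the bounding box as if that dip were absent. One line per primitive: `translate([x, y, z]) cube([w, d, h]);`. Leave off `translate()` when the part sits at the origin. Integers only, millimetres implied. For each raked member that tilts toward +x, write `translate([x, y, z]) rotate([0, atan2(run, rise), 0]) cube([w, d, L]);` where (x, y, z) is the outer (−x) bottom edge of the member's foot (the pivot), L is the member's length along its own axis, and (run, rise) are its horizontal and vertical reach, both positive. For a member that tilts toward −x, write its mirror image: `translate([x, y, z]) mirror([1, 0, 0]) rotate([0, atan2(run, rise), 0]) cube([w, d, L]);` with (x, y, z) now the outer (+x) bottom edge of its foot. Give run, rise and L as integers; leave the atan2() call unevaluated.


// leg length = √(228² + 665²) = 703
// right-leg outer foot x = 2·228 + 105 = 561
// beam min-corner = (228, 0, 665)
translate([228, 0, 665]) cube([105, 1278, 63]);
translate([0, 90, 0]) rotate([0, atan2(228, 665), 0]) cube([42, 30, 703]);
translate([561, 90, 0]) mirror([1, 0, 0]) rotate([0, atan2(228, 665), 0]) cube([42, 30, 703]);
translate([0, 1158, 0]) rotate([0, atan2(228, 665), 0]) cube([42, 30, 703]);
translate([561, 1158, 0]) mirror([1, 0, 0]) rotate([0, atan2(228, 665), 0]) cube([42, 30, 703]);


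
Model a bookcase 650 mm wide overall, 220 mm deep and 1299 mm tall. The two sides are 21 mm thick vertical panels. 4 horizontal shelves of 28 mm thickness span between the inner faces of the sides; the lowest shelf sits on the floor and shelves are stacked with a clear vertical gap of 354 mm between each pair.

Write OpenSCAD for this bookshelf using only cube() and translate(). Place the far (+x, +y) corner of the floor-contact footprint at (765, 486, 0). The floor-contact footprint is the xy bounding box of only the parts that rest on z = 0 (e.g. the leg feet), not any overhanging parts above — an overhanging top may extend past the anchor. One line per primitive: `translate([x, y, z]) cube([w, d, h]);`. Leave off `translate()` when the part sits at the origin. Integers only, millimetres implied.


translate([115, 266, 0]) cube([21, 220, 1299]);
translate([744, 266, 0]) cube([21, 220, 1299]);
translate([136, 266, 0]) cube([608, 220, 28]);
translate([136, 266, 382]) cube([608, 220, 28]);
translate([136, 266, 764]) cube([608, 220, 28]);
translate([136, 266, 1146]) cube([608, 220, 28]);


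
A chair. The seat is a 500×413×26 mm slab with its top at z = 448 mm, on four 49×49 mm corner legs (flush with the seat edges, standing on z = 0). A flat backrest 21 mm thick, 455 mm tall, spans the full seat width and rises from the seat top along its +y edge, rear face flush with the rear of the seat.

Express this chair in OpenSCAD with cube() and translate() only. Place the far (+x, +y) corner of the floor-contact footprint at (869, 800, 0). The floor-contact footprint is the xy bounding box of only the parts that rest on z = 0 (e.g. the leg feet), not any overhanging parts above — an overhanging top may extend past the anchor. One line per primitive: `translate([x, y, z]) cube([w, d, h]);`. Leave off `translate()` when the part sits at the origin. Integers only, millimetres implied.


translate([369, 387, 422]) cube([500, 413, 26]);
translate([369, 387, 0]) cube([49, 49, 422]);
translate([820, 387, 0]) cube([49, 49, 422]);
translate([369, 751, 0]) cube([49, 49, 422]);
translate([820, 751, 0]) cube([49, 49, 422]);
translate([369, 779, 448]) cube([500, 21, 455]);


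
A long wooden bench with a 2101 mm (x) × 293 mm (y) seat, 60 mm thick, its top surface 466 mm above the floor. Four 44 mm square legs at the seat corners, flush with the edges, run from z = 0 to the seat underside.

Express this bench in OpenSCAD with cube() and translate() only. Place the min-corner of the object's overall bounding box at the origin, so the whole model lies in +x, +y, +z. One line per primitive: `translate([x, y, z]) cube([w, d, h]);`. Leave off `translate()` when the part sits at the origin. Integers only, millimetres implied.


// leg_h = 466 − 60 = 406
translate([0, 0, 406]) cube([2101, 293, 60]);
cube([44, 44, 406]);
translate([0, 249, 0]) cube([44, 44, 406]);
translate([2057, 0, 0]) cube([44, 44, 406]);
translate([2057, 249, 0]) cube([44, 44, 406]);


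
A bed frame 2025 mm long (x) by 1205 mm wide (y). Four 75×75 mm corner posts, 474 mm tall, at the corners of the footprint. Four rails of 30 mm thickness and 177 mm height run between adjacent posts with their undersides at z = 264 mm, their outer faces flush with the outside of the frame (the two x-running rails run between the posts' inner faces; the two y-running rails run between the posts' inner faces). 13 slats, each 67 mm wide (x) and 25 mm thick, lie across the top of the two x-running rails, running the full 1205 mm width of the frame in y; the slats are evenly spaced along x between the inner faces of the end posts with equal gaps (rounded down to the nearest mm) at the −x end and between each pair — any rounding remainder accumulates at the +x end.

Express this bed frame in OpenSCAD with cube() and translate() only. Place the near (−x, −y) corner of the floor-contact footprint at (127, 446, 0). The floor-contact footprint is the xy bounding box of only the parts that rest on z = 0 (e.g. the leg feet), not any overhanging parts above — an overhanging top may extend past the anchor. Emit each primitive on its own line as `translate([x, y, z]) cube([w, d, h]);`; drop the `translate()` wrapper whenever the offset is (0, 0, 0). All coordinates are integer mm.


translate([127, 446, 0]) cube([75, 75, 474]);
translate([127, 1576, 0]) cube([75, 75, 474]);
translate([2077, 446, 0]) cube([75, 75, 474]);
translate([2077, 1576, 0]) cube([75, 75, 474]);
translate([202, 446, 264]) cube([1875, 30, 177]);
translate([202, 1621, 264]) cube([1875, 30, 177]);
translate([127, 521, 264]) cube([30, 1055, 177]);
translate([2122, 521, 264]) cube([30, 1055, 177]);
translate([273, 446, 441]) cube([67, 1205, 25]);
translate([411, 446, 441]) cube([67, 1205, 25]);
translate([549, 446, 441]) cube([67, 1205, 25]);
translate([687, 446, 441]) cube([67, 1205, 25]);
translate([825, 446, 441]) cube([67, 1205, 25]);
translate([963, 446, 441]) cube([67, 1205, 25]);
translate([1101, 446, 441]) cube([67, 1205, 25]);
translate([1239, 446, 441]) cube([67, 1205, 25]);
translate([1377, 446, 441]) cube([67, 1205, 25]);
translate([1515, 446, 441]) cube([67, 1205, 25]);
translate([1653, 446, 441]) cube([67, 1205, 25]);
translate([1791, 446, 441]) cube([67, 1205, 25]);
translate([1929, 446, 441]) cube([67, 1205, 25]);


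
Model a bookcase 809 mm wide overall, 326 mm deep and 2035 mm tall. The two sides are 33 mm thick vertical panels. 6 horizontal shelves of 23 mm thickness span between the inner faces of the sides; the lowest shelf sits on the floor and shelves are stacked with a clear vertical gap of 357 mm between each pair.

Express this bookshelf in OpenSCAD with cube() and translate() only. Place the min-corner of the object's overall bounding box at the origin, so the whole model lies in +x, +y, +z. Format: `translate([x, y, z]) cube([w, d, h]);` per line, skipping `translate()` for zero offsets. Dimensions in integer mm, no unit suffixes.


cube([33, 326, 2035]);
translate([776, 0, 0]) cube([33, 326, 2035]);
translate([33, 0, 0]) cube([743, 326, 23]);
translate([33, 0, 380]) cube([743, 326, 23]);
translate([33, 0, 760]) cube([743, 326, 23]);
translate([33, 0, 1140]) cube([743, 326, 23]);
translate([33, 0, 1520]) cube([743, 326, 23]);
translate([33, 0, 1900]) cube([743, 326, 23]);


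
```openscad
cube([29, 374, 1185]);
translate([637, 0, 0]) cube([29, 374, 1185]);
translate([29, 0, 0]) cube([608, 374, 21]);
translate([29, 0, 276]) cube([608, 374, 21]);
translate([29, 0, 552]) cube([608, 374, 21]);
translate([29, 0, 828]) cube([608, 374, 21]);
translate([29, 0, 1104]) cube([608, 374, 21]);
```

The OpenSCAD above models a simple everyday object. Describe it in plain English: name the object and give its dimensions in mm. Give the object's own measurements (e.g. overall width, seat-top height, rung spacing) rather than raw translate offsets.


An open bookshelf. Two side panels, each 29 mm thick, 374 mm deep and 1185 mm tall, stand 666 mm apart (outside-to-outside). Between them sit 5 shelves, each 21 mm thick and 374 mm deep, spanning the full gap between the sides. The bottom shelf rests on the floor (its underside at z = 0) and the clear gap between one shelf's top and the next shelf's underside is 255 mm.


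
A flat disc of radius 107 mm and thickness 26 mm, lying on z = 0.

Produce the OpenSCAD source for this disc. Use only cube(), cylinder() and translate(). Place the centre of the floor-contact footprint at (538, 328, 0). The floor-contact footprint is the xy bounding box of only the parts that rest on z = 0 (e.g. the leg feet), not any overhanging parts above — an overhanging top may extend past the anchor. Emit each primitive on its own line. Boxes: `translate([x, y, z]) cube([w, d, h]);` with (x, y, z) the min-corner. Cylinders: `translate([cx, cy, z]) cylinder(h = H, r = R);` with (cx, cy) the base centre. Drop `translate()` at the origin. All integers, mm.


translate([538, 328, 0]) cylinder(h = 26, r = 107);


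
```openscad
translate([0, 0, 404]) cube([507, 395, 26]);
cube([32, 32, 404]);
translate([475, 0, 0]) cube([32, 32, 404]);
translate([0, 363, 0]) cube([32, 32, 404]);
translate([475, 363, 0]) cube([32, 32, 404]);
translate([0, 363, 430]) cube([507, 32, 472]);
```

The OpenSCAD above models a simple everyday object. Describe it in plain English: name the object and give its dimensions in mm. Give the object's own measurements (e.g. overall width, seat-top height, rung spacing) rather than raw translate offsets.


A chair. The seat is a 507×395×26 mm slab with its top at z = 430 mm, on four 32×32 mm corner legs (flush with the seat edges, standing on z = 0). A flat backrest 32 mm thick, 472 mm tall, spans the full seat width and rises from the seat top along its +y edge, rear face flush with the rear of the seat.


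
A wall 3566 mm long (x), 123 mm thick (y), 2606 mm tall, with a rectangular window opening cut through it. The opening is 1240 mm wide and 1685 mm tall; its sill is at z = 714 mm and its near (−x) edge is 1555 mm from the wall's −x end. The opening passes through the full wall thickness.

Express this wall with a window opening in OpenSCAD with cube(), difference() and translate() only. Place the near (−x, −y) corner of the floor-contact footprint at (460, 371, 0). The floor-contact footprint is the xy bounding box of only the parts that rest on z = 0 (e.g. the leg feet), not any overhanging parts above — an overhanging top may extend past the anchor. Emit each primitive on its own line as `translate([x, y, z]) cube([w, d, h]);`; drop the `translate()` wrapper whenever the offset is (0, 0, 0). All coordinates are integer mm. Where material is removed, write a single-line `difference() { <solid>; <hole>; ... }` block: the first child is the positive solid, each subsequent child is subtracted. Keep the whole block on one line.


difference() { translate([460, 371, 0]) cube([3566, 123, 2606]); translate([2015, 371, 714]) cube([1240, 123, 1685]); }


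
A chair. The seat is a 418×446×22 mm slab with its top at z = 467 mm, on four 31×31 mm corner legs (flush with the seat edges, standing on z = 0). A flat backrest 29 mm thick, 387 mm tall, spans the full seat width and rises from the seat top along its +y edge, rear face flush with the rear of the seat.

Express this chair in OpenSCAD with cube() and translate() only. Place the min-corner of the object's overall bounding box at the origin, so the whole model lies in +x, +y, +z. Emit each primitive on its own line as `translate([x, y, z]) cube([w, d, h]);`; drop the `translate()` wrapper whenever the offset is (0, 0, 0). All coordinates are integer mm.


// leg_h = 467 - 22 = 445
translate([0, 0, 445]) cube([418, 446, 22]);
cube([31, 31, 445]);
translate([387, 0, 0]) cube([31, 31, 445]);
translate([0, 415, 0]) cube([31, 31, 445]);
translate([387, 415, 0]) cube([31, 31, 445]);
translate([0, 417, 467]) cube([418, 29, 387]);


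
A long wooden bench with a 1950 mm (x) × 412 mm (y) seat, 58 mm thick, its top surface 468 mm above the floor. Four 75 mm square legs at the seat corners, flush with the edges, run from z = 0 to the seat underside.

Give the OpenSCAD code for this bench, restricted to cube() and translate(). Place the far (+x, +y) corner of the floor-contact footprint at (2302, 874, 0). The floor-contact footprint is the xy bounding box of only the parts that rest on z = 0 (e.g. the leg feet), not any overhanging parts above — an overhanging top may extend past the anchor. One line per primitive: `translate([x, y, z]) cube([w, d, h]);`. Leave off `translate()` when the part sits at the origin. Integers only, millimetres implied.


// leg_h = 468 − 58 = 410
translate([352, 462, 410]) cube([1950, 412, 58]);
translate([352, 462, 0]) cube([75, 75, 410]);
translate([352, 799, 0]) cube([75, 75, 410]);
translate([2227, 462, 0]) cube([75, 75, 410]);
translate([2227, 799, 0]) cube([75, 75, 410]);


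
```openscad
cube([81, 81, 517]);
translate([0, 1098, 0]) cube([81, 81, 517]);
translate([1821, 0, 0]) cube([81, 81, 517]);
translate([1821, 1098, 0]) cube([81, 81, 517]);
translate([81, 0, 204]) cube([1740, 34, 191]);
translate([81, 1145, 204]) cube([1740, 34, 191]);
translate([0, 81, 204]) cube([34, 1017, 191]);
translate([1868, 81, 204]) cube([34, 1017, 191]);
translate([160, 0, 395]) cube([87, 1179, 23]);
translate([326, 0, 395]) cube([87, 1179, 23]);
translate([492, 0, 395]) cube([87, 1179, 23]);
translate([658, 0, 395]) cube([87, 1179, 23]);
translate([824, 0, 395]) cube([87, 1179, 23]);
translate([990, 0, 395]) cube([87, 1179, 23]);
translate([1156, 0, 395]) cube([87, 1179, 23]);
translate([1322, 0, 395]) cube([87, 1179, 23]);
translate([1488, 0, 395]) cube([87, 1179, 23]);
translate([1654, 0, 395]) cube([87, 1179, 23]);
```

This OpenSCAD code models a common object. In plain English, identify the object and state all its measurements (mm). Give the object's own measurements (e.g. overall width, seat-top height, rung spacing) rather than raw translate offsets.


A bed frame 1902 mm long (x) by 1179 mm wide (y). Four 81×81 mm corner posts, 517 mm tall, at the corners of the footprint. Four rails of 34 mm thickness and 191 mm height run between adjacent posts with their undersides at z = 204 mm, their outer faces flush with the outside of the frame (the two x-running rails run between the posts' inner faces; the two y-running rails run between the posts' inner faces). 10 slats, each 87 mm wide (x) and 23 mm thick, lie across the top of the two x-running rails, running the full 1179 mm width of the frame in y; along x they sit between the end posts with a 79 mm gap after the −x posts and between neighbouring slats, leaving 80 mm before the +x posts.


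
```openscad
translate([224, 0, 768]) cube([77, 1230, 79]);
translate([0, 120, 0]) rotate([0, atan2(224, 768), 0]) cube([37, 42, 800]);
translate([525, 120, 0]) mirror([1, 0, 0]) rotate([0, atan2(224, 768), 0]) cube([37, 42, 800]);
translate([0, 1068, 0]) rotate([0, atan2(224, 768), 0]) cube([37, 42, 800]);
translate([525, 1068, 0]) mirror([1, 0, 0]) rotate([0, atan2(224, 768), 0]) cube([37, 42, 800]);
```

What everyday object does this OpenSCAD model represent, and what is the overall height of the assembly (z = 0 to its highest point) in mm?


A sawhorse. The overall height is 847 mm.

A beam across two mirrored pairs of raked legs — a sawhorse. The beam's underside is at z = 768 (matching the legs' vertical rise in atan2(224, 768)) and the beam is 79 mm tall, so its top is at 768 + 79 = 847 mm. The raked legs top out at the beam's underside, so that is the highest point.


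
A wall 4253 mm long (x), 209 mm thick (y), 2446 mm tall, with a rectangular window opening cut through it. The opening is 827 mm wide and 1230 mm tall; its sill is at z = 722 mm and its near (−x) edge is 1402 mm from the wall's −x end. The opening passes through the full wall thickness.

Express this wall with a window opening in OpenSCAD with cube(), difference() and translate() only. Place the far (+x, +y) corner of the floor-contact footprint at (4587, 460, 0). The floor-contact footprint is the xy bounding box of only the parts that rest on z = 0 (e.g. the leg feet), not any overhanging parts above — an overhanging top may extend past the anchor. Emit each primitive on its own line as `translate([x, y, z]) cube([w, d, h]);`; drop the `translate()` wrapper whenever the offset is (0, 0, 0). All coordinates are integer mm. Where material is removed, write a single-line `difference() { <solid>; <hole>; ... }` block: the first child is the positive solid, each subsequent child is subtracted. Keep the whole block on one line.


difference() { translate([334, 251, 0]) cube([4253, 209, 2446]); translate([1736, 251, 722]) cube([827, 209, 1230]); }


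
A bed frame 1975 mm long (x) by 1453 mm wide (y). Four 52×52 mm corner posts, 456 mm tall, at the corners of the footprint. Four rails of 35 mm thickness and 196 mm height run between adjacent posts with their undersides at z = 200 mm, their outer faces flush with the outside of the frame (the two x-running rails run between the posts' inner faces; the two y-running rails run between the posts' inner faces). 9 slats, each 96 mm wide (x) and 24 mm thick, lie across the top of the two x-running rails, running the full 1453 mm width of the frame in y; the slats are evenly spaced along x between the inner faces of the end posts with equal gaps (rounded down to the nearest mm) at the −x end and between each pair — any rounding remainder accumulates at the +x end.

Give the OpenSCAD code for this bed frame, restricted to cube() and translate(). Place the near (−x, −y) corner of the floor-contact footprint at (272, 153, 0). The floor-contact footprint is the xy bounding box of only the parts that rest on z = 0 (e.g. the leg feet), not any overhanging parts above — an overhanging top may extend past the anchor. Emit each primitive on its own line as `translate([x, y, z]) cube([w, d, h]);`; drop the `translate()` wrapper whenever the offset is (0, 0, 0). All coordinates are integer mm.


// slat z = rail_z + rail_h = 200 + 196 = 396
// slat gap = ⌊(1871 − 9·96) / 10⌋ = 100
translate([272, 153, 0]) cube([52, 52, 456]);
translate([272, 1554, 0]) cube([52, 52, 456]);
translate([2195, 153, 0]) cube([52, 52, 456]);
translate([2195, 1554, 0]) cube([52, 52, 456]);
translate([324, 153, 200]) cube([1871, 35, 196]);
translate([324, 1571, 200]) cube([1871, 35, 196]);
translate([272, 205, 200]) cube([35, 1349, 196]);
translate([2212, 205, 200]) cube([35, 1349, 196]);
translate([424, 153, 396]) cube([96, 1453, 24]);
translate([620, 153, 396]) cube([96, 1453, 24]);
translate([816, 153, 396]) cube([96, 1453, 24]);
translate([1012, 153, 396]) cube([96, 1453, 24]);
translate([1208, 153, 396]) cube([96, 1453, 24]);
translate([1404, 153, 396]) cube([96, 1453, 24]);
translate([1600, 153, 396]) cube([96, 1453, 24]);
translate([1796, 153, 396]) cube([96, 1453, 24]);
translate([1992, 153, 396]) cube([96, 1453, 24]);


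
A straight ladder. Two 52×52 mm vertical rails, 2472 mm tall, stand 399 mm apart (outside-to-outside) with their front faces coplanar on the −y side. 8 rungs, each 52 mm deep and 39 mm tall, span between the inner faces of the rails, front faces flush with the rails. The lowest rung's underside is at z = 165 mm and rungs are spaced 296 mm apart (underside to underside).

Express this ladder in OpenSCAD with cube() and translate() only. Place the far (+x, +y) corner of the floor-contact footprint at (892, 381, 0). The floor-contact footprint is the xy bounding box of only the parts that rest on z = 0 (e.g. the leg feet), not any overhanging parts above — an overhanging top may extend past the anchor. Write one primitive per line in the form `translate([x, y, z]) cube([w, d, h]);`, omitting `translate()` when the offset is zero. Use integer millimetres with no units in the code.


// rung span = 399 - 2*52 = 295
// rung[k] z = 165 + k*296
translate([493, 329, 0]) cube([52, 52, 2472]);
translate([840, 329, 0]) cube([52, 52, 2472]);
translate([545, 329, 165]) cube([295, 52, 39]);
translate([545, 329, 461]) cube([295, 52, 39]);
translate([545, 329, 757]) cube([295, 52, 39]);
translate([545, 329, 1053]) cube([295, 52, 39]);
translate([545, 329, 1349]) cube([295, 52, 39]);
translate([545, 329, 1645]) cube([295, 52, 39]);
translate([545, 329, 1941]) cube([295, 52, 39]);
translate([545, 329, 2237]) cube([295, 52, 39]);


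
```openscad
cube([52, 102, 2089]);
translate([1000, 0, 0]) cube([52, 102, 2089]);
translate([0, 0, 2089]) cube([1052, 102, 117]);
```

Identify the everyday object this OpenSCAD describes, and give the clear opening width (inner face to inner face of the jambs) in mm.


A door frame. The clear opening width is 948 mm.

Two 2089 mm tall posts with a header on top — a door frame. The left jamb is 52 mm wide at x = 0; the right jamb starts at x = 1000. The clear opening is 1000 − 52 = 948 mm.


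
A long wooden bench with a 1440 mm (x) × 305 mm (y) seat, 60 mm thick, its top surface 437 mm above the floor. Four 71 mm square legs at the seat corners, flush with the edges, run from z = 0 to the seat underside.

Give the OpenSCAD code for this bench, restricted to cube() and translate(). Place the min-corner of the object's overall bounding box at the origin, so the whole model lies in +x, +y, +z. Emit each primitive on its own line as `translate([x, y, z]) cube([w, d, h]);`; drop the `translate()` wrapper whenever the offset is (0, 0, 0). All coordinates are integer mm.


translate([0, 0, 377]) cube([1440, 305, 60]);
cube([71, 71, 377]);
translate([0, 234, 0]) cube([71, 71, 377]);
translate([1369, 0, 0]) cube([71, 71, 377]);
translate([1369, 234, 0]) cube([71, 71, 377]);


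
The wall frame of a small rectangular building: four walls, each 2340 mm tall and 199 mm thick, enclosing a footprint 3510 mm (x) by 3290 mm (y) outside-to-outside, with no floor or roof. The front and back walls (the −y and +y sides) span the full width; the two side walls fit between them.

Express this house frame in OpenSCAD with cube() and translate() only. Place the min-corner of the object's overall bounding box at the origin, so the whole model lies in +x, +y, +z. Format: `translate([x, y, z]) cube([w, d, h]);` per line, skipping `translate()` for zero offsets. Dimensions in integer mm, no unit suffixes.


cube([3510, 199, 2340]);
translate([0, 3091, 0]) cube([3510, 199, 2340]);
translate([0, 199, 0]) cube([199, 2892, 2340]);
translate([3311, 199, 0]) cube([199, 2892, 2340]);


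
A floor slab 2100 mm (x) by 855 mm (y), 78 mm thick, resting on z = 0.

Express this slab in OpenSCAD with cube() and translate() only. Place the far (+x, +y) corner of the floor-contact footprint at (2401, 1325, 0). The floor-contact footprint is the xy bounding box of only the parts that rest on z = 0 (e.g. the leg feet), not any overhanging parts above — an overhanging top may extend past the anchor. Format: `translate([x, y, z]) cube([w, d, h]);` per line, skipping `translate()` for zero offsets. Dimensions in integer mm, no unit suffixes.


translate([301, 470, 0]) cube([2100, 855, 78]);


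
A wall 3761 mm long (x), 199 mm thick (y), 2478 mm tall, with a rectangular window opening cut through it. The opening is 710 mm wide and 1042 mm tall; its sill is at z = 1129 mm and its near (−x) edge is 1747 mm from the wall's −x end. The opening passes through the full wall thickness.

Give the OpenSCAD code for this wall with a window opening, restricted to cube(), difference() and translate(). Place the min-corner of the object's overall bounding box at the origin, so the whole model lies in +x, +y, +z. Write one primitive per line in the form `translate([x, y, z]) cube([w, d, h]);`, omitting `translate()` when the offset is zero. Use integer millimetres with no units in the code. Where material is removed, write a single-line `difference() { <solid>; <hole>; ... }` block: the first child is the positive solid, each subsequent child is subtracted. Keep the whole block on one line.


difference() { cube([3761, 199, 2478]); translate([1747, 0, 1129]) cube([710, 199, 1042]); }


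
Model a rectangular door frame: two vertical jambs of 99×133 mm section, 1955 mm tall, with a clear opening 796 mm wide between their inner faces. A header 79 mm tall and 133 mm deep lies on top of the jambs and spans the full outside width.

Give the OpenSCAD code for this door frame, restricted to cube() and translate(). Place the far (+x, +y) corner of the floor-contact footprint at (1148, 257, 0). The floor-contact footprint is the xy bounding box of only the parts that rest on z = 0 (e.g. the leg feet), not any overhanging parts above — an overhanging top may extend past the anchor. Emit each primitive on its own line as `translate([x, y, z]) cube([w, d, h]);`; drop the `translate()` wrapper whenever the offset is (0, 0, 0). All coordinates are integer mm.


translate([154, 124, 0]) cube([99, 133, 1955]);
translate([1049, 124, 0]) cube([99, 133, 1955]);
translate([154, 124, 1955]) cube([994, 133, 79]);


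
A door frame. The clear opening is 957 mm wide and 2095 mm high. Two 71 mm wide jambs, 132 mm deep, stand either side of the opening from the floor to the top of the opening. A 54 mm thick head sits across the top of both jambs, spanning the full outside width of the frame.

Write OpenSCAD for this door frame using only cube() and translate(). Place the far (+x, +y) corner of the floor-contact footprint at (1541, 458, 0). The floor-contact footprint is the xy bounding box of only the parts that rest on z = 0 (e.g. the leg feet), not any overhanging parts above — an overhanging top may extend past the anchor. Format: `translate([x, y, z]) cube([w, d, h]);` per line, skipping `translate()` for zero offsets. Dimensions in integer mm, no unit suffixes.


translate([442, 326, 0]) cube([71, 132, 2095]);
translate([1470, 326, 0]) cube([71, 132, 2095]);
translate([442, 326, 2095]) cube([1099, 132, 54]);


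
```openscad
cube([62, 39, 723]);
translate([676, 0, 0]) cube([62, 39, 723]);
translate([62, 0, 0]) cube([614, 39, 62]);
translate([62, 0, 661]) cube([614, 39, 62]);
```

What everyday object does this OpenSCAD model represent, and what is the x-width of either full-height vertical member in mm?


A picture frame. The border width is 62 mm.

Four thin pieces enclosing a rectangular opening — a picture frame. The two full-height stiles are 723 mm tall; the top rail sits at z = 661 and is 62 mm tall, so the border above the opening is 723 − 661 = 62 mm, matching the stile x-width.


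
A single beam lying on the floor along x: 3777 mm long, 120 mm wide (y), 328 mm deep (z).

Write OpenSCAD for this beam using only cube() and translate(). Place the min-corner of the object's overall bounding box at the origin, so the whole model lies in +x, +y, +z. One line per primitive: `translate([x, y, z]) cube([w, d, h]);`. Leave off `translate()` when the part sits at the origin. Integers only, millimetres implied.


cube([3777, 120, 328]);


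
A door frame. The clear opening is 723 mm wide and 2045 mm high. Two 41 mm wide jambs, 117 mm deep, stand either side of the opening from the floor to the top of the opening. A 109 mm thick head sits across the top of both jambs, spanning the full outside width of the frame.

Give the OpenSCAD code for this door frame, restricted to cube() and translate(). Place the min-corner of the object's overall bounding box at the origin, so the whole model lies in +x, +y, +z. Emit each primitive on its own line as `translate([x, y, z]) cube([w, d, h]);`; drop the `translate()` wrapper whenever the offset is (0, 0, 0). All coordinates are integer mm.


cube([41, 117, 2045]);
translate([764, 0, 0]) cube([41, 117, 2045]);
translate([0, 0, 2045]) cube([805, 117, 109]);


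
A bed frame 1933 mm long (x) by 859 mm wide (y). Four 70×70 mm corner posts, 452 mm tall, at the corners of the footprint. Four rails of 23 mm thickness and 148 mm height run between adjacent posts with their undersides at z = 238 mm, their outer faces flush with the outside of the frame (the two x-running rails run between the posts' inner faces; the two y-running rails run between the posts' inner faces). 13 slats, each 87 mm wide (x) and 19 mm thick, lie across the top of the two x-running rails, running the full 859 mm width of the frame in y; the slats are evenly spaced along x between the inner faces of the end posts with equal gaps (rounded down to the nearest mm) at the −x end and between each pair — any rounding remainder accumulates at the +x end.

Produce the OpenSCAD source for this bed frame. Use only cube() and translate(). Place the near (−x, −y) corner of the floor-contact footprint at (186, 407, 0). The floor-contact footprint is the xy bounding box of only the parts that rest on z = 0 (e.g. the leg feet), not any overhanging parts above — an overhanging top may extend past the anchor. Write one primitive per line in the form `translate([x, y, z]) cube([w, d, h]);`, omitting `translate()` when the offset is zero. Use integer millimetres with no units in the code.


// slat z = rail_z + rail_h = 238 + 148 = 386
// slat gap = ⌊(1793 − 13·87) / 14⌋ = 47
translate([186, 407, 0]) cube([70, 70, 452]);
translate([186, 1196, 0]) cube([70, 70, 452]);
translate([2049, 407, 0]) cube([70, 70, 452]);
translate([2049, 1196, 0]) cube([70, 70, 452]);
translate([256, 407, 238]) cube([1793, 23, 148]);
translate([256, 1243, 238]) cube([1793, 23, 148]);
translate([186, 477, 238]) cube([23, 719, 148]);
translate([2096, 477, 238]) cube([23, 719, 148]);
translate([303, 407, 386]) cube([87, 859, 19]);
translate([437, 407, 386]) cube([87, 859, 19]);
translate([571, 407, 386]) cube([87, 859, 19]);
translate([705, 407, 386]) cube([87, 859, 19]);
translate([839, 407, 386]) cube([87, 859, 19]);
translate([973, 407, 386]) cube([87, 859, 19]);
translate([1107, 407, 386]) cube([87, 859, 19]);
translate([1241, 407, 386]) cube([87, 859, 19]);
translate([1375, 407, 386]) cube([87, 859, 19]);
translate([1509, 407, 386]) cube([87, 859, 19]);
translate([1643, 407, 386]) cube([87, 859, 19]);
translate([1777, 407, 386]) cube([87, 859, 19]);
translate([1911, 407, 386]) cube([87, 859, 19]);


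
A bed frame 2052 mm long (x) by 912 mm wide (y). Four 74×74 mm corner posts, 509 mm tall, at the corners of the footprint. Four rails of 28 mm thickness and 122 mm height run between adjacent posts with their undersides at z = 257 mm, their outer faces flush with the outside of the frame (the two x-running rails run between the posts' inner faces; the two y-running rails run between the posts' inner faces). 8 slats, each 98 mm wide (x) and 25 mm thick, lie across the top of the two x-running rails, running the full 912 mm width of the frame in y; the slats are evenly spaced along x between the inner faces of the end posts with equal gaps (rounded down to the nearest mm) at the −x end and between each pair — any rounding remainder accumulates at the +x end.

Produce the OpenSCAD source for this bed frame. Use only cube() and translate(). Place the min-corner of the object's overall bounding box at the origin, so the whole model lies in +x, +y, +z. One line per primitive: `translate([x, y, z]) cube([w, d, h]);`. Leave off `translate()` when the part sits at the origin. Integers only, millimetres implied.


cube([74, 74, 509]);
translate([0, 838, 0]) cube([74, 74, 509]);
translate([1978, 0, 0]) cube([74, 74, 509]);
translate([1978, 838, 0]) cube([74, 74, 509]);
translate([74, 0, 257]) cube([1904, 28, 122]);
translate([74, 884, 257]) cube([1904, 28, 122]);
translate([0, 74, 257]) cube([28, 764, 122]);
translate([2024, 74, 257]) cube([28, 764, 122]);
translate([198, 0, 379]) cube([98, 912, 25]);
translate([420, 0, 379]) cube([98, 912, 25]);
translate([642, 0, 379]) cube([98, 912, 25]);
translate([864, 0, 379]) cube([98, 912, 25]);
translate([1086, 0, 379]) cube([98, 912, 25]);
translate([1308, 0, 379]) cube([98, 912, 25]);
translate([1530, 0, 379]) cube([98, 912, 25]);
translate([1752, 0, 379]) cube([98, 912, 25]);
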